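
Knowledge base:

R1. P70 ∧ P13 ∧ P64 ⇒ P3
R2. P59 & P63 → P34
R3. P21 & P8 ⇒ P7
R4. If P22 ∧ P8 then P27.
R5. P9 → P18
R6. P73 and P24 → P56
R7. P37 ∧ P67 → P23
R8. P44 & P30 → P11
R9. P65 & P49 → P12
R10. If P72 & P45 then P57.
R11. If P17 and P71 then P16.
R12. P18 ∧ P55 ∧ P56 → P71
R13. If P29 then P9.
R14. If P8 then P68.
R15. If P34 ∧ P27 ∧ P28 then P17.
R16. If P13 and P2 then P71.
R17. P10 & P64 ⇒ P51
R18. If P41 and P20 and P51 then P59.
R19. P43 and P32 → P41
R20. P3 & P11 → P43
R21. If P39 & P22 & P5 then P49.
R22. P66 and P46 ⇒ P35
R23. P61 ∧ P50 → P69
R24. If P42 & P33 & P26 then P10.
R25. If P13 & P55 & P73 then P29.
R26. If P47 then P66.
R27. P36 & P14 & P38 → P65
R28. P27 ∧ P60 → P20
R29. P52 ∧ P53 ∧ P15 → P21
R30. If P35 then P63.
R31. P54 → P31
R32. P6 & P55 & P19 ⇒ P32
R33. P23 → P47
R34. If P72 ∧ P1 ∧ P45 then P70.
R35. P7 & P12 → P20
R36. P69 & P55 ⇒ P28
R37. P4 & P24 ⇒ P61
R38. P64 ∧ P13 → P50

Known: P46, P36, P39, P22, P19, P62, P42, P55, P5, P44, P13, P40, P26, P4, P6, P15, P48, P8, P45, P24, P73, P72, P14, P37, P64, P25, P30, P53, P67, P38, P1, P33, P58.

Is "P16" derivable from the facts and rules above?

Forward chaining from the given facts derives: P27, P56, P23, P11, P57, P68, P49, P10, P29, P65, P32, P47, P70, P61, P50, P3, P12, P9, P51, P43, P69, P66, P28, P18, P71, P41, P35, P63.
The only rule concluding P16 is R11, which needs P17; that is never established.

No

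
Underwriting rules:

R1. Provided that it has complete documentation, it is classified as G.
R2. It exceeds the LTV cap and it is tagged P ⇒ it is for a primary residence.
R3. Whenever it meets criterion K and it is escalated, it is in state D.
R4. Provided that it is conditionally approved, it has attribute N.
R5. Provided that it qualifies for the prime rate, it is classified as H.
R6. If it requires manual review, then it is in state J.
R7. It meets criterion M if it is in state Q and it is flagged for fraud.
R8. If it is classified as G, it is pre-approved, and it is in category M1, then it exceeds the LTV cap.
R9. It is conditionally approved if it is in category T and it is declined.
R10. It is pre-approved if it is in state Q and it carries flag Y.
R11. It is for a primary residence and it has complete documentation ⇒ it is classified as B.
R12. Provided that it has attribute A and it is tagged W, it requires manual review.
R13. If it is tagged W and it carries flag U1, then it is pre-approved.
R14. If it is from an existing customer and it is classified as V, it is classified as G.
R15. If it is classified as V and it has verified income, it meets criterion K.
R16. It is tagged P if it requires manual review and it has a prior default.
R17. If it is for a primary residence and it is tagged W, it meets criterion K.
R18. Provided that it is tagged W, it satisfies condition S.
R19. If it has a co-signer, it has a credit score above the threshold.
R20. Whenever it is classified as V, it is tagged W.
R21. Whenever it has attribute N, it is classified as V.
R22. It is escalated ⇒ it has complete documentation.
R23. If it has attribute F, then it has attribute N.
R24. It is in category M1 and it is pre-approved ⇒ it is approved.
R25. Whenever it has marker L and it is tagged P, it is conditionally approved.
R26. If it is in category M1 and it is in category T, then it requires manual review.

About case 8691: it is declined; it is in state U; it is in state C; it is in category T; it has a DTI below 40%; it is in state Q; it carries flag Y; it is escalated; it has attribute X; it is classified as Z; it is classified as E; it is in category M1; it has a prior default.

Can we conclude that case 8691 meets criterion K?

Yes

By R9 (it is in category T, it is declined): it is conditionally approved.
By R10 (it is in state Q, it carries flag Y): it is pre-approved.
By R22 (it is escalated): it has complete documentation.
By R26 (it is in category M1, it is in category T): it requires manual review.
By R1 (it has complete documentation): it is classified as G.
By R4 (it is conditionally approved): it has attribute N.
By R8 (it is classified as G, it is pre-approved, it is in category M1): it exceeds the LTV cap.
By R16 (it requires manual review, it has a prior default): it is tagged P.
By R21 (it has attribute N): it is classified as V.
By R2 (it exceeds the LTV cap, it is tagged P): it is for a primary residence.
By R20 (it is classified as V): it is tagged W.
By R17 (it is for a primary residence, it is tagged W): it meets criterion K.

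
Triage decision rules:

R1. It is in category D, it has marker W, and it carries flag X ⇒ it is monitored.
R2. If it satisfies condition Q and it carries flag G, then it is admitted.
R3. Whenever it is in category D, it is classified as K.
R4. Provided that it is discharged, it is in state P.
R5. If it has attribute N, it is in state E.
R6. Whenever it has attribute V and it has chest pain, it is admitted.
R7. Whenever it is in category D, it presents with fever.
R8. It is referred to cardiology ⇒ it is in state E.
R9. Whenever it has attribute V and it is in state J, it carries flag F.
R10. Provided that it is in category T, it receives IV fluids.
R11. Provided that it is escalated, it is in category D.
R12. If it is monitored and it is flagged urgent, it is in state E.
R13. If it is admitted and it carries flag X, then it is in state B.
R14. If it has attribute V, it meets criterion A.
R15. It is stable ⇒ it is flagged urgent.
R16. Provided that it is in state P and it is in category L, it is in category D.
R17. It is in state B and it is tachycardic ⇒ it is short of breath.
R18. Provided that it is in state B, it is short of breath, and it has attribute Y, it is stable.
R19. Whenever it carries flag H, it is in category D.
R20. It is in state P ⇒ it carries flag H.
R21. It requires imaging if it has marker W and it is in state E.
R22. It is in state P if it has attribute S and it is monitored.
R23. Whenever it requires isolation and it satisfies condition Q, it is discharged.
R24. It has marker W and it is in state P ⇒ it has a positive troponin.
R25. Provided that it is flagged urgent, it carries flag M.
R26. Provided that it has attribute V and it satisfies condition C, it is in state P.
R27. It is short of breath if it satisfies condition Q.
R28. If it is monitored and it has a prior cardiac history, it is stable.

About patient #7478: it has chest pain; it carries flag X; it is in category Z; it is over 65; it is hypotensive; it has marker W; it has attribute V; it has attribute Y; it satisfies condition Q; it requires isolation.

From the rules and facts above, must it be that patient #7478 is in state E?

By R6 (it has attribute V, it has chest pain): it is admitted.
By R13 (it is admitted, it carries flag X): it is in state B.
By R23 (it requires isolation, it satisfies condition Q): it is discharged.
By R27 (it satisfies condition Q): it is short of breath.
By R4 (it is discharged): it is in state P.
By R18 (it is in state B, it is short of breath, it has attribute Y): it is stable.
By R20 (it is in state P): it carries flag H.
By R15 (it is stable): it is flagged urgent.
By R19 (it carries flag H): it is in category D.
By R1 (it is in category D, it has marker W, it carries flag X): it is monitored.
By R12 (it is monitored, it is flagged urgent): it is in state E.

Yes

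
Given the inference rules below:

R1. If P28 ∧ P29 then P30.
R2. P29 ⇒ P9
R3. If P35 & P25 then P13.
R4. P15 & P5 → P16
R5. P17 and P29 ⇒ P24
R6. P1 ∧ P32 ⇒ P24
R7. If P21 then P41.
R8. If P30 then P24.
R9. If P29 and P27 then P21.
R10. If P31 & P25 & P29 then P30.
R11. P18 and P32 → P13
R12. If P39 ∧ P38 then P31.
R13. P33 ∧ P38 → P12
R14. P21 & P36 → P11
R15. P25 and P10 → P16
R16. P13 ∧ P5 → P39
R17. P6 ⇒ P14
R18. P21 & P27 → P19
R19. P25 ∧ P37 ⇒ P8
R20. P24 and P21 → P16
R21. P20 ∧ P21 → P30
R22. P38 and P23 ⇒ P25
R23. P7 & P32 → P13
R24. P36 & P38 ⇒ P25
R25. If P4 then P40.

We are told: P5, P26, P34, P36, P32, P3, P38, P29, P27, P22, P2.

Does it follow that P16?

No

Forward chaining from the given facts derives: P9, P21, P11, P19, P25, P41.
Rules concluding P16: R4 needs P15; R15 needs P10; R20 needs P24 — none of these are established.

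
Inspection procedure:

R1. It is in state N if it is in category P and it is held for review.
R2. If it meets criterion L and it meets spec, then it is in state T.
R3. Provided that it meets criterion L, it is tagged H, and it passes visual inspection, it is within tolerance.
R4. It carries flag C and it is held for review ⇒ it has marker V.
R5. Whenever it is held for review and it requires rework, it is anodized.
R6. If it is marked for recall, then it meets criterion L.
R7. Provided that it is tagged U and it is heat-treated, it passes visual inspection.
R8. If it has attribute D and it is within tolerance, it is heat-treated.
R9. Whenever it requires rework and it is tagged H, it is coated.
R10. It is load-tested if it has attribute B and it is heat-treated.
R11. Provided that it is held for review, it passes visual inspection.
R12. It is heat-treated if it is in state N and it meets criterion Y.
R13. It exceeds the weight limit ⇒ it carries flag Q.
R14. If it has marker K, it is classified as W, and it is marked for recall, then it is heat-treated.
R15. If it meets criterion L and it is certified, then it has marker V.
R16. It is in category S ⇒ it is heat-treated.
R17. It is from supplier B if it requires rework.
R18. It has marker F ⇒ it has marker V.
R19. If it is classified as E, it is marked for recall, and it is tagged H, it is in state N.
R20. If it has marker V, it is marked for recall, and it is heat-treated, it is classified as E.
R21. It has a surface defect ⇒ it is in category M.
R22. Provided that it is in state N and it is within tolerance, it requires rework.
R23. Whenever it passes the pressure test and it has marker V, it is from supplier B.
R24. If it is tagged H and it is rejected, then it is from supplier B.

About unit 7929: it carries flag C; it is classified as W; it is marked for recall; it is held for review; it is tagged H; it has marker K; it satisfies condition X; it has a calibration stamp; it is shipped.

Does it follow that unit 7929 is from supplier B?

Yes

By R4 (it carries flag C, it is held for review): it has marker V.
By R6 (it is marked for recall): it meets criterion L.
By R11 (it is held for review): it passes visual inspection.
By R14 (it has marker K, it is classified as W, it is marked for recall): it is heat-treated.
By R20 (it has marker V, it is marked for recall, it is heat-treated): it is classified as E.
By R3 (it meets criterion L, it is tagged H, it passes visual inspection): it is within tolerance.
By R19 (it is classified as E, it is marked for recall, it is tagged H): it is in state N.
By R22 (it is in state N, it is within tolerance): it requires rework.
By R17 (it requires rework): it is from supplier B.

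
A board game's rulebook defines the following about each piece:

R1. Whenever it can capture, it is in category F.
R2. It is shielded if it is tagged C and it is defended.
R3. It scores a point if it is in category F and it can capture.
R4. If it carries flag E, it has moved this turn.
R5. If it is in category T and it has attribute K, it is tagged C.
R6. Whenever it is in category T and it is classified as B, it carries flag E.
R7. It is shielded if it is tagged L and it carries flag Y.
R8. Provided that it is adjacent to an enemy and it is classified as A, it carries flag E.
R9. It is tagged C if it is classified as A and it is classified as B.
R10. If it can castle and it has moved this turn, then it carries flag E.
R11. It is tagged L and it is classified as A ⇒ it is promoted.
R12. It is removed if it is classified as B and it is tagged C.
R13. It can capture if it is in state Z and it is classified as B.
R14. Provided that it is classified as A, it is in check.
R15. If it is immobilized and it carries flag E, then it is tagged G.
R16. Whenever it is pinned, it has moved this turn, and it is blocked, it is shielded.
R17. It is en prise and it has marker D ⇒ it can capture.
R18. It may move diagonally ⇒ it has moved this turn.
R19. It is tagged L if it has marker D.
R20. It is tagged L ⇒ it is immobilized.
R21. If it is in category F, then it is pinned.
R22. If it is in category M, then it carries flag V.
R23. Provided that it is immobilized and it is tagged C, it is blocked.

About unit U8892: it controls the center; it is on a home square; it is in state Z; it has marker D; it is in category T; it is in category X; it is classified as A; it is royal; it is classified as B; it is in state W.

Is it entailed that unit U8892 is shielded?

Yes

By R6 (it is in category T, it is classified as B): it carries flag E.
By R9 (it is classified as A, it is classified as B): it is tagged C.
By R13 (it is in state Z, it is classified as B): it can capture.
By R19 (it has marker D): it is tagged L.
By R20 (it is tagged L): it is immobilized.
By R23 (it is immobilized, it is tagged C): it is blocked.
By R1 (it can capture): it is in category F.
By R4 (it carries flag E): it has moved this turn.
By R21 (it is in category F): it is pinned.
By R16 (it is pinned, it has moved this turn, it is blocked): it is shielded.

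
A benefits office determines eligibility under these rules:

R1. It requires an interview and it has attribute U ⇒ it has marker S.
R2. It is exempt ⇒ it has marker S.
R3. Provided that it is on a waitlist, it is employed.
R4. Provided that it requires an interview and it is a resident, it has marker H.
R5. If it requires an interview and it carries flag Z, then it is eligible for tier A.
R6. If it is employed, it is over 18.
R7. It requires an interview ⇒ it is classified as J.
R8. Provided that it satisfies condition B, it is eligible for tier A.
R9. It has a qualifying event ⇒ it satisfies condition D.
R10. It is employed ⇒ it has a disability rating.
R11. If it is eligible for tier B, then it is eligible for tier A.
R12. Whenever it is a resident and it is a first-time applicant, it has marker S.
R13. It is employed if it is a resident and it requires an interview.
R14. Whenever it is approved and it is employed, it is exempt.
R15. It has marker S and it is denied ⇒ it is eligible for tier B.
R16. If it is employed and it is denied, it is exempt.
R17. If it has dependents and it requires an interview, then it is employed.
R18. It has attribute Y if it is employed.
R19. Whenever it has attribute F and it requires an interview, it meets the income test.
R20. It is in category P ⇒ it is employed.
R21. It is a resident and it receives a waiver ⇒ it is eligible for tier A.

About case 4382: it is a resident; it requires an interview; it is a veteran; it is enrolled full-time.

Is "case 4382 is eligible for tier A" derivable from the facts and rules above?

Forward chaining from the given facts derives: has marker H, is classified as J, is employed, has attribute Y, is over 18, has a disability rating.
Rules concluding "it is eligible for tier A": R5 needs "it carries flag Z"; R8 needs "it satisfies condition B"; R11 needs "it is eligible for tier B"; R21 needs "it receives a waiver" — none of these are established.

No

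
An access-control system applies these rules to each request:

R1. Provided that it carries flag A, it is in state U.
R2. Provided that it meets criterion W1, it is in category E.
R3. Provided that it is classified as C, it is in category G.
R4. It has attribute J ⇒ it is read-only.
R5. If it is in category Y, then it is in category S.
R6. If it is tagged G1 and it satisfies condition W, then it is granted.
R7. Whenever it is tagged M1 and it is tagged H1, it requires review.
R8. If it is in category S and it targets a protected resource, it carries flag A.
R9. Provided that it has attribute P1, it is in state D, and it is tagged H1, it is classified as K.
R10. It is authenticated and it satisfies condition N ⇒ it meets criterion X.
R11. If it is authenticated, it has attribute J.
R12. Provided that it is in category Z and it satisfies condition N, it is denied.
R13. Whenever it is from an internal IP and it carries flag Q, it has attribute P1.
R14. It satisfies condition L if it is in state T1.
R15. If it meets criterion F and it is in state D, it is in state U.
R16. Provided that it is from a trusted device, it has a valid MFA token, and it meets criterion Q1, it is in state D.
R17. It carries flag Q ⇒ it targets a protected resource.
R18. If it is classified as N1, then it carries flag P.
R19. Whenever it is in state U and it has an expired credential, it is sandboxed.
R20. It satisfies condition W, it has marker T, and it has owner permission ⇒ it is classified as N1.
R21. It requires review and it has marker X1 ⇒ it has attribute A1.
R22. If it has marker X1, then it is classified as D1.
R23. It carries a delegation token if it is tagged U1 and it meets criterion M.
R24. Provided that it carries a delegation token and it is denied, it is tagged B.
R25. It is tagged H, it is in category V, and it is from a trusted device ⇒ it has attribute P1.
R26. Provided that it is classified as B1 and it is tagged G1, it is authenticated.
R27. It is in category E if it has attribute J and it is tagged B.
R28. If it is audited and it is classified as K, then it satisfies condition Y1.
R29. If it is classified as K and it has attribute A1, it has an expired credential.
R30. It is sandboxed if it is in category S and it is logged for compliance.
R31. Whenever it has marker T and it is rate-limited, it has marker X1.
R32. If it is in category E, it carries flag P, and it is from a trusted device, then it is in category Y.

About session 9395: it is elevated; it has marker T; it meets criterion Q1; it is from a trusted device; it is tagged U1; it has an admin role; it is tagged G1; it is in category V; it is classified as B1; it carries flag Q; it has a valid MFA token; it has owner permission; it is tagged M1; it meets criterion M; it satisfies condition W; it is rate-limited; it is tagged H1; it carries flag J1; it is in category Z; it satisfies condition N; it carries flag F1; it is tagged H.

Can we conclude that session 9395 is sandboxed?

By R7 (it is tagged M1, it is tagged H1): it requires review.
By R12 (it is in category Z, it satisfies condition N): it is denied.
By R16 (it is from a trusted device, it has a valid MFA token, it meets criterion Q1): it is in state D.
By R17 (it carries flag Q): it targets a protected resource.
By R20 (it satisfies condition W, it has marker T, it has owner permission): it is classified as N1.
By R23 (it is tagged U1, it meets criterion M): it carries a delegation token.
By R24 (it carries a delegation token, it is denied): it is tagged B.
By R25 (it is tagged H, it is in category V, it is from a trusted device): it has attribute P1.
By R26 (it is classified as B1, it is tagged G1): it is authenticated.
By R31 (it has marker T, it is rate-limited): it has marker X1.
By R9 (it has attribute P1, it is in state D, it is tagged H1): it is classified as K.
By R11 (it is authenticated): it has attribute J.
By R18 (it is classified as N1): it carries flag P.
By R21 (it requires review, it has marker X1): it has attribute A1.
By R27 (it has attribute J, it is tagged B): it is in category E.
By R29 (it is classified as K, it has attribute A1): it has an expired credential.
By R32 (it is in category E, it carries flag P, it is from a trusted device): it is in category Y.
By R5 (it is in category Y): it is in category S.
By R8 (it is in category S, it targets a protected resource): it carries flag A.
By R1 (it carries flag A): it is in state U.
By R19 (it is in state U, it has an expired credential): it is sandboxed.

Yes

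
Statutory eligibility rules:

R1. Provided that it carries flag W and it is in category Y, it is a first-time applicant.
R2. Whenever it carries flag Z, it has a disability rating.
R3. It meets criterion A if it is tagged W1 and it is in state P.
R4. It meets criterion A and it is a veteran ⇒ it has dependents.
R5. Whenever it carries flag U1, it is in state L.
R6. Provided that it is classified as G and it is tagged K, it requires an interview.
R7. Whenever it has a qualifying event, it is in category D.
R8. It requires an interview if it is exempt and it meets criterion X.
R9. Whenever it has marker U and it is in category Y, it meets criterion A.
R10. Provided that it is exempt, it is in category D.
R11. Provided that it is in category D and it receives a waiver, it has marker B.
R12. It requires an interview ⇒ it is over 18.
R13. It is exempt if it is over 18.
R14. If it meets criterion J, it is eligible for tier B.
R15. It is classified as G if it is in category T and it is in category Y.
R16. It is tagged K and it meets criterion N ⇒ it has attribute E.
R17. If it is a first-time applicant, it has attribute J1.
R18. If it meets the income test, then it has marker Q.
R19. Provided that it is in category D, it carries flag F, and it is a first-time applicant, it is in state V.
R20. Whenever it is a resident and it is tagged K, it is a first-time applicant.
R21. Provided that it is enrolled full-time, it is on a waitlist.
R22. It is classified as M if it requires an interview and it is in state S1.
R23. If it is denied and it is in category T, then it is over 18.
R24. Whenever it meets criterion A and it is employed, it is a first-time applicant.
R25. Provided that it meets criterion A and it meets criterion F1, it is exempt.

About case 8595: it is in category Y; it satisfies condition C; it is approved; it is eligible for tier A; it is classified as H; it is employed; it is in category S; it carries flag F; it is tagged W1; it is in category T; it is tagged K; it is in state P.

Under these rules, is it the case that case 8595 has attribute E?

No

Forward chaining from the given facts derives: meets criterion A, is classified as G, is a first-time applicant, requires an interview, is over 18, is exempt, has attribute J1, is in category D, is in state V.
The only rule concluding "it has attribute E" is R16, which needs "it meets criterion N"; that is never established.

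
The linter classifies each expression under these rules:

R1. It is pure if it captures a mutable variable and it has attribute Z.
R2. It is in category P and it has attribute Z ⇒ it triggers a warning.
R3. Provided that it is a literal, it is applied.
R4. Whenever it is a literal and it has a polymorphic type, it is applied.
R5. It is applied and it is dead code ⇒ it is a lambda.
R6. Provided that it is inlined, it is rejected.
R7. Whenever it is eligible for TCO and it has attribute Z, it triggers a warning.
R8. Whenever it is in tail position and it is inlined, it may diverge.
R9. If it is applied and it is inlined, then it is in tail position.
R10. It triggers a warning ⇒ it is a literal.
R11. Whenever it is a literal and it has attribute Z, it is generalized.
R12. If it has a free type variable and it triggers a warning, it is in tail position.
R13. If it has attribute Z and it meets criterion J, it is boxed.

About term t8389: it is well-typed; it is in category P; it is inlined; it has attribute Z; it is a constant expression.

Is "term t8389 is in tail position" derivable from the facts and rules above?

Yes

By R2 (it is in category P, it has attribute Z): it triggers a warning.
By R10 (it triggers a warning): it is a literal.
By R3 (it is a literal): it is applied.
By R9 (it is applied, it is inlined): it is in tail position.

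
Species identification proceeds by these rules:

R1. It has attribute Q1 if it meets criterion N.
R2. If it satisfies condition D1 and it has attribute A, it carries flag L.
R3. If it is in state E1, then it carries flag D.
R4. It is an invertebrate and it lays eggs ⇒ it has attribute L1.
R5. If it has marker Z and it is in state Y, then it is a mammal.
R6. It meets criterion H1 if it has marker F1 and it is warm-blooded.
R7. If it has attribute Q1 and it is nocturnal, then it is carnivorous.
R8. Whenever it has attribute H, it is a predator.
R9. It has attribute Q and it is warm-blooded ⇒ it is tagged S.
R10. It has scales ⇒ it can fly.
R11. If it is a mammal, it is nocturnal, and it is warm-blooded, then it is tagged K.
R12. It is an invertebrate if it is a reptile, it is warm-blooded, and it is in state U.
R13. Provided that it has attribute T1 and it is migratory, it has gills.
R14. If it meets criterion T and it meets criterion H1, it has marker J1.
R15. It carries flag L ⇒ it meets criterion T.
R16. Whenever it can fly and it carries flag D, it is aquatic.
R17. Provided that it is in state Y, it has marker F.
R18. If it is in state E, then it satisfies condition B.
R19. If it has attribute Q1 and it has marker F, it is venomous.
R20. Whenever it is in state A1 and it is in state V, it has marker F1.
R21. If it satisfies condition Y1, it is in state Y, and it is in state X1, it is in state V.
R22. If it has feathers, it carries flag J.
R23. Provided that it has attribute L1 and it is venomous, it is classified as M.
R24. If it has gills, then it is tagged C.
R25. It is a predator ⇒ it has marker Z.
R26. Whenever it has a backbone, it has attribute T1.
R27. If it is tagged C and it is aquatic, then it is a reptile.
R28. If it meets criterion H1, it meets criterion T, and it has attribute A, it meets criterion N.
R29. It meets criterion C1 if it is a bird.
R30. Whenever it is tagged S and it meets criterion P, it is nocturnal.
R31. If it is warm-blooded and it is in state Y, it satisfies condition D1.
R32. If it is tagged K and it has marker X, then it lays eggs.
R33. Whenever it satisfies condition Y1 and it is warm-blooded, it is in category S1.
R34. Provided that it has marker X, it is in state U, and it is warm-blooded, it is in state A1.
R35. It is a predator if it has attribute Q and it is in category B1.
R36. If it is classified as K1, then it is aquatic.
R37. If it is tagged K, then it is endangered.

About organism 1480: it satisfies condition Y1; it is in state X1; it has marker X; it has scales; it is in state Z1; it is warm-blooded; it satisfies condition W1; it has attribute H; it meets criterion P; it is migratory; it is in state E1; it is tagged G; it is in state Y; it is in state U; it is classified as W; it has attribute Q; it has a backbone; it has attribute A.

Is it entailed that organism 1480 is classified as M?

Yes

By R3 (it is in state E1): it carries flag D.
By R8 (it has attribute H): it is a predator.
By R9 (it has attribute Q, it is warm-blooded): it is tagged S.
By R10 (it has scales): it can fly.
By R16 (it can fly, it carries flag D): it is aquatic.
By R17 (it is in state Y): it has marker F.
By R21 (it satisfies condition Y1, it is in state Y, it is in state X1): it is in state V.
By R25 (it is a predator): it has marker Z.
By R26 (it has a backbone): it has attribute T1.
By R30 (it is tagged S, it meets criterion P): it is nocturnal.
By R31 (it is warm-blooded, it is in state Y): it satisfies condition D1.
By R34 (it has marker X, it is in state U, it is warm-blooded): it is in state A1.
By R2 (it satisfies condition D1, it has attribute A): it carries flag L.
By R5 (it has marker Z, it is in state Y): it is a mammal.
By R11 (it is a mammal, it is nocturnal, it is warm-blooded): it is tagged K.
By R13 (it has attribute T1, it is migratory): it has gills.
By R15 (it carries flag L): it meets criterion T.
By R20 (it is in state A1, it is in state V): it has marker F1.
By R24 (it has gills): it is tagged C.
By R27 (it is tagged C, it is aquatic): it is a reptile.
By R32 (it is tagged K, it has marker X): it lays eggs.
By R6 (it has marker F1, it is warm-blooded): it meets criterion H1.
By R12 (it is a reptile, it is warm-blooded, it is in state U): it is an invertebrate.
By R28 (it meets criterion H1, it meets criterion T, it has attribute A): it meets criterion N.
By R1 (it meets criterion N): it has attribute Q1.
By R4 (it is an invertebrate, it lays eggs): it has attribute L1.
By R19 (it has attribute Q1, it has marker F): it is venomous.
By R23 (it has attribute L1, it is venomous): it is classified as M.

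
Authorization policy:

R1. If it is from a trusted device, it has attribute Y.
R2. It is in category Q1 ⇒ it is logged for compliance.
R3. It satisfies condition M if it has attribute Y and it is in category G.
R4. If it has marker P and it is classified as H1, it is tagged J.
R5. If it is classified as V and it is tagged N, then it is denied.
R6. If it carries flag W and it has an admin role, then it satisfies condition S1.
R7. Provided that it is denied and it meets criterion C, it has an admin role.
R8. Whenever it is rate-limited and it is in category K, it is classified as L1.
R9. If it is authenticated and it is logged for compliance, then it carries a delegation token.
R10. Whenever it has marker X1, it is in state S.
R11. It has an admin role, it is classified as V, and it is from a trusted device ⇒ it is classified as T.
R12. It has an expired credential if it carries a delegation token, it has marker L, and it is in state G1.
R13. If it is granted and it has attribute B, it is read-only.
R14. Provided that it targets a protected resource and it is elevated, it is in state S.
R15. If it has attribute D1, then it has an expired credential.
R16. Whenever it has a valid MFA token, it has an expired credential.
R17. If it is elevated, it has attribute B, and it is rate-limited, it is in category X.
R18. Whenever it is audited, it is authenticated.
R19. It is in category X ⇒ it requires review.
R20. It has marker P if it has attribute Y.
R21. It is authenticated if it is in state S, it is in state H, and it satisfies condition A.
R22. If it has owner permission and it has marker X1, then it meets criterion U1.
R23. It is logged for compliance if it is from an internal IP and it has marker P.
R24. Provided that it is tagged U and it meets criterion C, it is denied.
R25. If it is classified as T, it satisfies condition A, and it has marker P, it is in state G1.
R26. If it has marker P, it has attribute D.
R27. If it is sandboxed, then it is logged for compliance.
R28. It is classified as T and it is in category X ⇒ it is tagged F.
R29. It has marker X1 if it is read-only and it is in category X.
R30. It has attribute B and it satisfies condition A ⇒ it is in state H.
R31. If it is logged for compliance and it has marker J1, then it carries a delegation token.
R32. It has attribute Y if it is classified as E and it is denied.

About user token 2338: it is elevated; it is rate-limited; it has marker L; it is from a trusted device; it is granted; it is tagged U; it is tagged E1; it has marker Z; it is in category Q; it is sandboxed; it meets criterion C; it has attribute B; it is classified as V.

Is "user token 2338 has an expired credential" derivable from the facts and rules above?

Forward chaining from the given facts derives: has attribute Y, is read-only, is in category X, requires review, has marker P, is denied, has attribute D, is logged for compliance, has marker X1, has an admin role, is in state S, is classified as T, is tagged F.
Rules concluding "it has an expired credential": R12 needs "it carries a delegation token"; R15 needs "it has attribute D1"; R16 needs "it has a valid MFA token" — none of these are established.

No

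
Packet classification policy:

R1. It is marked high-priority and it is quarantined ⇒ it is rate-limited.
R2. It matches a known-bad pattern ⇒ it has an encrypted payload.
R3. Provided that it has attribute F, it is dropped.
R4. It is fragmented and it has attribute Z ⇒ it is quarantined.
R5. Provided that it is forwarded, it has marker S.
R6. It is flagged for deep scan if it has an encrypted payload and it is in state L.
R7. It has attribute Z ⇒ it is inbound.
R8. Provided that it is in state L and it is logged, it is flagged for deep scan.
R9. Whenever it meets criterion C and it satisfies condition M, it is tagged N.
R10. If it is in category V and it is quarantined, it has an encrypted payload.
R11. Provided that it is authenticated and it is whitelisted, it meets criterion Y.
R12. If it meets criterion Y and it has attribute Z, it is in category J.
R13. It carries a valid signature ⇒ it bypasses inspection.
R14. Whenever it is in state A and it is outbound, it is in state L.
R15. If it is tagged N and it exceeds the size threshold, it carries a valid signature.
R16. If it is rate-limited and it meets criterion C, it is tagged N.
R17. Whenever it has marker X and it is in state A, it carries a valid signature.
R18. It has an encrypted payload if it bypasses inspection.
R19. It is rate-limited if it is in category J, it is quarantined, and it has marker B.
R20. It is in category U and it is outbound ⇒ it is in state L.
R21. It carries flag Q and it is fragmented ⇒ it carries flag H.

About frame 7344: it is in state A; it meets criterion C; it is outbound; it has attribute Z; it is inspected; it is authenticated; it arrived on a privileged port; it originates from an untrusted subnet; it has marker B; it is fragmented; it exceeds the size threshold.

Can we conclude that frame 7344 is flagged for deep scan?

Forward chaining from the given facts derives: is quarantined, is inbound, is in state L.
Rules concluding "it is flagged for deep scan": R6 needs "it has an encrypted payload"; R8 needs "it is logged" — none of these are established.

No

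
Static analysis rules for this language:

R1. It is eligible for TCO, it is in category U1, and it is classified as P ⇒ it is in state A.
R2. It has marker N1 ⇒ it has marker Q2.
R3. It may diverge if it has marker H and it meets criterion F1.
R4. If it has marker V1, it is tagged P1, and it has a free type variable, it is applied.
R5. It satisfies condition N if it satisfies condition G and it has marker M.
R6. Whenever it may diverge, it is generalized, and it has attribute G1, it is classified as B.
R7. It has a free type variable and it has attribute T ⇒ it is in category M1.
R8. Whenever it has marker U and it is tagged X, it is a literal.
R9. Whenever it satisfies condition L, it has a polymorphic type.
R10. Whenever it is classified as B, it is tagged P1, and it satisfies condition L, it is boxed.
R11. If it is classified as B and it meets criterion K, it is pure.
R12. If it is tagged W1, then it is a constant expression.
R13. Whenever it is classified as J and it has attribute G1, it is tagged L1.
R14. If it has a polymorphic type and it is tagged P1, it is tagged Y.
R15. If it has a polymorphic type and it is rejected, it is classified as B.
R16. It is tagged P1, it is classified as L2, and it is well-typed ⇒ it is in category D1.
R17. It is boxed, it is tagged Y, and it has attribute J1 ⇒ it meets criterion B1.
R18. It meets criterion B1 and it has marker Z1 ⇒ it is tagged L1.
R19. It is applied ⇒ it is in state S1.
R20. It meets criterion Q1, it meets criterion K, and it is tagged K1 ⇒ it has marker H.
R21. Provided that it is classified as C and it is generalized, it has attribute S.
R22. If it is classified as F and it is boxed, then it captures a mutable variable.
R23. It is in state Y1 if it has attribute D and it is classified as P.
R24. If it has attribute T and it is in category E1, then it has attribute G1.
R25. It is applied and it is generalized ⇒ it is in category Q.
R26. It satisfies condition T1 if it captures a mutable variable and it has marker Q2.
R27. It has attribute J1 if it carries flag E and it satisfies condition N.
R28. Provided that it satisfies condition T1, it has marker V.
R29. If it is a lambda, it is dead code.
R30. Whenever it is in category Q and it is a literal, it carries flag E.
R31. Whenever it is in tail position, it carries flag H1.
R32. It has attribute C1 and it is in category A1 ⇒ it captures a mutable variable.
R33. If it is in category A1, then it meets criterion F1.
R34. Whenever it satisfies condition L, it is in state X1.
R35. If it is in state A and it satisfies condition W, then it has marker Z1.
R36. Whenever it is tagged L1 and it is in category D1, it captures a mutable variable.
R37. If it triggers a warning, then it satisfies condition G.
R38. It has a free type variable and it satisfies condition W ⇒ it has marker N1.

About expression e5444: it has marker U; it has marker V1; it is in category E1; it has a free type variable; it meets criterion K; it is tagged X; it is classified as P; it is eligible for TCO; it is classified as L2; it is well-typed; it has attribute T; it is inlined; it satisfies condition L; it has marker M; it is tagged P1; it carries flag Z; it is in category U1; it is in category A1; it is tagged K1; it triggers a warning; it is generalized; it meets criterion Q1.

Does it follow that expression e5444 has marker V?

No

Forward chaining from the given facts derives: is in state A, is applied, is in category M1, is a literal, has a polymorphic type, is tagged Y, is in category D1, is in state S1, has marker H, has attribute G1, is in category Q, carries flag E, meets criterion F1, is in state X1, satisfies condition G, may diverge, satisfies condition N, is classified as B, is boxed, is pure, has attribute J1, meets criterion B1.
The only rule concluding "it has marker V" is R28, which needs "it satisfies condition T1"; that is never established.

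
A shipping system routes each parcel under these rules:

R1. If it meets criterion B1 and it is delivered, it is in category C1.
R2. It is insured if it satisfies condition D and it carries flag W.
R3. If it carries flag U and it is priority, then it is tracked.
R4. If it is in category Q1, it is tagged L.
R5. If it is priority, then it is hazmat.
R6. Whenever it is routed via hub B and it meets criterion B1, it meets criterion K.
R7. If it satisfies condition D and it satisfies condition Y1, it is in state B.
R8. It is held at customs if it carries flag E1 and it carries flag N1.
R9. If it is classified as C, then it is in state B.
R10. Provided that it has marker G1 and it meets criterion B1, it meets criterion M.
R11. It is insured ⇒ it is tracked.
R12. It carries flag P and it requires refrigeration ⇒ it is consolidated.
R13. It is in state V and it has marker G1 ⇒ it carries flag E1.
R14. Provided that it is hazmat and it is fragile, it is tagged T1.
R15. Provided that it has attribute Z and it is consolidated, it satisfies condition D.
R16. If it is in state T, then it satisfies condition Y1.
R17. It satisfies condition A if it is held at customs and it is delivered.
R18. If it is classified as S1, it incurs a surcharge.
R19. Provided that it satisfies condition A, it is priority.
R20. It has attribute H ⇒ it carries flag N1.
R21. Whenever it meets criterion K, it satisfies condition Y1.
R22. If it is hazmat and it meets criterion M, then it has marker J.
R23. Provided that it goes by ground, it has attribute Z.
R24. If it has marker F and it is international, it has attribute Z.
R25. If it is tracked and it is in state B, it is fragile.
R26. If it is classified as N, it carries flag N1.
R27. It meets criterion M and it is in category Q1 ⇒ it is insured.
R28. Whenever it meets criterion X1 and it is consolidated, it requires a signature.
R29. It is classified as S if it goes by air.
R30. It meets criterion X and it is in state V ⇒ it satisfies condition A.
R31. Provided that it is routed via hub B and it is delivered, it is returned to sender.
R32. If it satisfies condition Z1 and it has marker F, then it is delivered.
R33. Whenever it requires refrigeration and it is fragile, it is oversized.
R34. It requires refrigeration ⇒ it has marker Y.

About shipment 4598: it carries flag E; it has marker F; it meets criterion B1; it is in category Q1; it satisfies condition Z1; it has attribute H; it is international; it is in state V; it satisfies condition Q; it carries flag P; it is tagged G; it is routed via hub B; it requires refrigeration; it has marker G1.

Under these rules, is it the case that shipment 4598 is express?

No

Forward chaining from the given facts derives: is tagged L, meets criterion K, meets criterion M, is consolidated, carries flag E1, carries flag N1, satisfies condition Y1, has attribute Z, is insured, is delivered, has marker Y, is in category C1, is held at customs, is tracked, satisfies condition D, satisfies condition A, is priority, is returned to sender, is hazmat, is in state B, has marker J, is fragile, is oversized, is tagged T1.
No rule has "it is express" as its conclusion, and it is not among the given facts.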